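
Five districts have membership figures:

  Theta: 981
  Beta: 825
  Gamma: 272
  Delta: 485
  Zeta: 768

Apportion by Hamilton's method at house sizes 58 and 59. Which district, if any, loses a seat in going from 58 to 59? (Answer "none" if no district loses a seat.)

At 58 seats: Theta 17, Beta 14, Gamma 5, Delta 9, Zeta 13.
At 59 seats: Theta 17, Beta 15, Gamma 5, Delta 8, Zeta 14.
Delta drops from 9 to 8.

Delta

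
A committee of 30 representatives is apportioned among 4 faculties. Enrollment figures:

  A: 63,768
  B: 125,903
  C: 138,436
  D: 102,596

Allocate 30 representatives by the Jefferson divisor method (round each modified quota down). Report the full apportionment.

A 4; B 9; C 10; D 7

Standard divisor 430703/30 ≈ 14356.767; standard quotas: A 4.442, B 8.770, C 9.643, D 7.146.
Rounding down gives 4, 8, 9, 7 = 28 seats, so the divisor must be adjusted.
With modified divisor 13300: modified quotas A 4.795, B 9.466, C 10.409, D 7.714.
Rounding down: A 4, B 9, C 10, D 7 (total 30).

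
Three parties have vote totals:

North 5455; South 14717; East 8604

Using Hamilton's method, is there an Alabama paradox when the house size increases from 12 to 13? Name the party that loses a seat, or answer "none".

none

At 12 seats: North 2, South 6, East 4.
At 13 seats: North 2, South 7, East 4.
No party's allocation decreased.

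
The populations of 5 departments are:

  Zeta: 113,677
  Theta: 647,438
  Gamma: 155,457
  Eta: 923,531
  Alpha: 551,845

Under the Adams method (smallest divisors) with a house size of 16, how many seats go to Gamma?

1

Standard divisor 2391948/16 ≈ 149496.75; standard quotas: Zeta 0.760, Theta 4.331, Gamma 1.040, Eta 6.178, Alpha 3.691.
Rounding up gives 1, 5, 2, 7, 4 = 19 seats, so the divisor must be adjusted.
With modified divisor 172900: modified quotas Zeta 0.657, Theta 3.745, Gamma 0.899, Eta 5.341, Alpha 3.192.
Rounding up: Zeta 1, Theta 4, Gamma 1, Eta 6, Alpha 4 (total 16).
Gamma receives 1.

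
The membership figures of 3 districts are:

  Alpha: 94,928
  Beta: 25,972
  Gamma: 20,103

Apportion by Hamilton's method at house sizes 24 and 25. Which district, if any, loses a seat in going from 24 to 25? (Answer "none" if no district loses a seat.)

At 24 seats: Alpha 16, Beta 4, Gamma 4.
At 25 seats: Alpha 17, Beta 5, Gamma 3.
Gamma drops from 4 to 3.

Gamma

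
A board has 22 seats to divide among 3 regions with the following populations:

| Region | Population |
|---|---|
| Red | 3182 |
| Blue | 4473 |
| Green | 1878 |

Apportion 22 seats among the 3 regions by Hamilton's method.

Total 9533; standard divisor 9533/22 ≈ 433.318.
Standard quotas: Red 7.343, Blue 10.323, Green 4.334.
Lower quotas: Red 7, Blue 10, Green 4 (sum 21, leaving 1 seat).
Remainders in descending order: Red 0.343, Green 0.334, Blue 0.323.
The surplus seat goes to Red.

Red=8, Blue=10, Green=4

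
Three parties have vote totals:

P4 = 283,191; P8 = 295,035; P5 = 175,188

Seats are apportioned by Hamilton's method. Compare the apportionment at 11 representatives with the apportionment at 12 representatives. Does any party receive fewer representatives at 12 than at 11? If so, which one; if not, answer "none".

none

At 11 seats: P4 4, P8 4, P5 3.
At 12 seats: P4 4, P8 5, P5 3.
No party's allocation decreased.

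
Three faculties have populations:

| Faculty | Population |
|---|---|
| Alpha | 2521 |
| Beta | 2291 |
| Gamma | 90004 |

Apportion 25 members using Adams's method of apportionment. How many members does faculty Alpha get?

Standard divisor 94816/25 ≈ 3792.64; standard quotas: Alpha 0.665, Beta 0.604, Gamma 23.731.
Rounding up gives 1, 1, 24 = 26 seats, so the divisor must be adjusted.
With modified divisor 4000: modified quotas Alpha 0.630, Beta 0.573, Gamma 22.501.
Rounding up: Alpha 1, Beta 1, Gamma 23 (total 25).
Alpha receives 1.

1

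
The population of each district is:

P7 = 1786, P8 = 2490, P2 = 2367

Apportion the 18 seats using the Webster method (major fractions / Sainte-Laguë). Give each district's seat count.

Standard divisor 6643/18 ≈ 369.056; standard quotas: P7 4.839, P8 6.747, P2 6.414.
Rounding to the nearest integer gives P7 5, P8 7, P2 6 — total 18, matching the house size, so no adjustment is needed.

P7=5, P8=7, P2=6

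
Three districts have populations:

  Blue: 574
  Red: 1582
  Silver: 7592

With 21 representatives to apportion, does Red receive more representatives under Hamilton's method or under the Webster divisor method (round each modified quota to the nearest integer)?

Hamilton

Hamilton: Blue 1, Red 4, Silver 16.
Webster: Blue 1, Red 3, Silver 17.
Red gets 4 under Hamilton and 3 under Webster.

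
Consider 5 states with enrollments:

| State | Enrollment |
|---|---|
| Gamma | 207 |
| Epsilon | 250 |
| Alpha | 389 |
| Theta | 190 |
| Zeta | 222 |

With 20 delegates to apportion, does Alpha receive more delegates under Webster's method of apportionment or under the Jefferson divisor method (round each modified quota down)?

Jefferson

Webster: Gamma 3, Epsilon 4, Alpha 6, Theta 3, Zeta 4.
Jefferson: Gamma 3, Epsilon 4, Alpha 7, Theta 3, Zeta 3.
Alpha gets 6 under Webster and 7 under Jefferson.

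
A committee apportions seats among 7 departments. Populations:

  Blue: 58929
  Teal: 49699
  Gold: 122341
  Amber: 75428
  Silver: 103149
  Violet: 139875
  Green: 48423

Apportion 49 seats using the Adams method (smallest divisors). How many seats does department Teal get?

Standard divisor 597844/49 ≈ 12200.898; standard quotas: Blue 4.830, Teal 4.073, Gold 10.027, Amber 6.182, Silver 8.454, Violet 11.464, Green 3.969.
Rounding up gives 5, 5, 11, 7, 9, 12, 4 = 53 seats, so the divisor must be adjusted.
With modified divisor 12800: modified quotas Blue 4.604, Teal 3.883, Gold 9.558, Amber 5.893, Silver 8.059, Violet 10.928, Green 3.783.
Rounding up: Blue 5, Teal 4, Gold 10, Amber 6, Silver 9, Violet 11, Green 4 (total 49).
Teal receives 4.

4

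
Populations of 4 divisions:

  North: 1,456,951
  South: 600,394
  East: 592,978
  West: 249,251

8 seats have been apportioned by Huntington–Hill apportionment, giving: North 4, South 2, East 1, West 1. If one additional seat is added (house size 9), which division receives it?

East

Priority for the next seat is population ÷ (√(s·(s+1))).
Priorities: North 325784.148, South 245109.824, East 419298.765, West 176247.072.
Highest priority: East.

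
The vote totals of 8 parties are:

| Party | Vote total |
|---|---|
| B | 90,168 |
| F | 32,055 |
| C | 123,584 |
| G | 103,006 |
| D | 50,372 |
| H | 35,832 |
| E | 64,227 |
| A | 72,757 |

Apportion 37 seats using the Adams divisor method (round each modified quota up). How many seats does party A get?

Standard divisor 572001/37 ≈ 15459.486; standard quotas: B 5.833, F 2.073, C 7.994, G 6.663, D 3.258, H 2.318, E 4.155, A 4.706.
Rounding up gives 6, 3, 8, 7, 4, 3, 5, 5 = 41 seats, so the divisor must be adjusted.
With modified divisor 17400: modified quotas B 5.182, F 1.842, C 7.103, G 5.920, D 2.895, H 2.059, E 3.691, A 4.181.
Rounding up: B 6, F 2, C 8, G 6, D 3, H 3, E 4, A 5 (total 37).
A receives 5.

5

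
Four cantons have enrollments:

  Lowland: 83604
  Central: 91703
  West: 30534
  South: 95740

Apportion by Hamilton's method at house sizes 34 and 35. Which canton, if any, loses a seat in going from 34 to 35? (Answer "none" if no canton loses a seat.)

West

At 34 seats: Lowland 9, Central 10, West 4, South 11.
At 35 seats: Lowland 10, Central 11, West 3, South 11.
West drops from 4 to 3.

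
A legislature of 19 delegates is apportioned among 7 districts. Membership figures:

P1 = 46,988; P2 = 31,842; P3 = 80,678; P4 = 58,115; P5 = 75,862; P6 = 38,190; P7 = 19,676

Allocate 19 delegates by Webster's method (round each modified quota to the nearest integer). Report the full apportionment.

P1 3; P2 2; P3 4; P4 3; P5 4; P6 2; P7 1

Standard divisor 351351/19 ≈ 18492.158; standard quotas: P1 2.541, P2 1.722, P3 4.363, P4 3.143, P5 4.102, P6 2.065, P7 1.064.
Rounding to the nearest integer gives P1 3, P2 2, P3 4, P4 3, P5 4, P6 2, P7 1 — total 19, matching the house size, so no adjustment is needed.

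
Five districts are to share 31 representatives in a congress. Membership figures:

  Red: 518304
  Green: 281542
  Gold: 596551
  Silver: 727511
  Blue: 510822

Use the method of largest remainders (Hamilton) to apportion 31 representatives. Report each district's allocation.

Red=6; Green=3; Gold=7; Silver=9; Blue=6

The standard divisor is 2634730/31 ≈ 84991.29.
Standard quotas: Red 6.0983, Green 3.3126, Gold 7.0190, Silver 8.5598, Blue 6.0103.
Lower quotas: Red 6, Green 3, Gold 7, Silver 8, Blue 6 (sum 30, leaving 1 seat).
Remainders in descending order: Silver 0.5598, Green 0.3126, Red 0.0983, Gold 0.0190, Blue 0.0103.
The surplus seat goes to Silver.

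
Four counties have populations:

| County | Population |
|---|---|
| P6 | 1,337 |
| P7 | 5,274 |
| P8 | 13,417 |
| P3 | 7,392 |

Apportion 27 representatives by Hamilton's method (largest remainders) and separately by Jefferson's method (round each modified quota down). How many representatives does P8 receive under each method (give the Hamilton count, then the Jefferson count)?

13 and 14

Hamilton: P6 2, P7 5, P8 13, P3 7.
Jefferson: P6 1, P7 5, P8 14, P3 7.
P8 gets 13 under Hamilton and 14 under Jefferson.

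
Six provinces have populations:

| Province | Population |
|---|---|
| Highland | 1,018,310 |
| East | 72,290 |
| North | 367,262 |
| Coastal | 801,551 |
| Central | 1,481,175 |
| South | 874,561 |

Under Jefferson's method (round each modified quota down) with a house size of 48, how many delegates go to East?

Standard divisor 4615149/48 ≈ 96148.938; standard quotas: Highland 10.591, East 0.752, North 3.820, Coastal 8.337, Central 15.405, South 9.096.
Rounding down gives 10, 0, 3, 8, 15, 9 = 45 seats, so the divisor must be adjusted.
With modified divisor 90400: modified quotas Highland 11.264, East 0.800, North 4.063, Coastal 8.867, Central 16.385, South 9.674.
Rounding down: Highland 11, East 0, North 4, Coastal 8, Central 16, South 9 (total 48).
East receives 0.

0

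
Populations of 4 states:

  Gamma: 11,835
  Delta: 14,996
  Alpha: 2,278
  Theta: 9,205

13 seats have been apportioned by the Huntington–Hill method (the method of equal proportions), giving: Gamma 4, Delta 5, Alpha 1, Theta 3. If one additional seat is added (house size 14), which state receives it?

Priority for the next seat is population ÷ (√(s·(s+1))).
Priorities: Gamma 2646.386, Delta 2737.882, Alpha 1610.789, Theta 2657.255.
Highest priority: Delta.

Delta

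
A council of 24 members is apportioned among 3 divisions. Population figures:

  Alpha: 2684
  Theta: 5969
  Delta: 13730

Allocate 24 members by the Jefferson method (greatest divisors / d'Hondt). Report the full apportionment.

Alpha 3, Theta 6, Delta 15

Standard divisor 22383/24 ≈ 932.625; standard quotas: Alpha 2.878, Theta 6.400, Delta 14.722.
Rounding down gives 2, 6, 14 = 22 seats, so the divisor must be adjusted.
With modified divisor 880: modified quotas Alpha 3.050, Theta 6.783, Delta 15.602.
Rounding down: Alpha 3, Theta 6, Delta 15 (total 24).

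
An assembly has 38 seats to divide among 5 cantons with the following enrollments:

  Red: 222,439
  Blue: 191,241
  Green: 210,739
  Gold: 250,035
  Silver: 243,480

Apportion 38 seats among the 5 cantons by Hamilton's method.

Red 8, Blue 7, Green 7, Gold 8, Silver 8

Total 1117934; standard divisor 1117934/38 ≈ 29419.316.
Standard quotas: Red 7.5610, Blue 6.5005, Green 7.1633, Gold 8.4990, Silver 8.2762.
Lower quotas: Red 7, Blue 6, Green 7, Gold 8, Silver 8 (sum 36, leaving 2 seats).
Remainders in descending order: Red 0.5610, Blue 0.5005, Gold 0.4990, Silver 0.2762, Green 0.1633.
The surplus seats go to Red, Blue.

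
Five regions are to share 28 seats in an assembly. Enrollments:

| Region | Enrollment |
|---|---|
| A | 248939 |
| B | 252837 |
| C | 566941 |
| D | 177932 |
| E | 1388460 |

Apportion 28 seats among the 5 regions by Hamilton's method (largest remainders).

The standard divisor is 2635109/28 ≈ 94111.036.
Standard quotas: A 2.6452, B 2.6866, C 6.0242, D 1.8907, E 14.7534.
Lower quotas: A 2, B 2, C 6, D 1, E 14 (sum 25, leaving 3 seats).
Remainders in descending order: D 0.8907, E 0.7534, B 0.6866, A 0.6452, C 0.0242.
The surplus seats go to D, E, B.

A 2, B 3, C 6, D 2, E 15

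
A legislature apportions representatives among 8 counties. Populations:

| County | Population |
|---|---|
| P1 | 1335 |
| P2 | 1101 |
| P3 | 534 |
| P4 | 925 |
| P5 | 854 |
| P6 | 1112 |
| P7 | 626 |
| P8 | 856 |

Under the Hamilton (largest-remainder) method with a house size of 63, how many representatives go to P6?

Standard divisor: 7343 ÷ 63 ≈ 116.556.
Standard quotas: P1 11.454, P2 9.446, P3 4.582, P4 7.936, P5 7.327, P6 9.541, P7 5.371, P8 7.344.
Lower quotas: P1 11, P2 9, P3 4, P4 7, P5 7, P6 9, P7 5, P8 7 (sum 59, leaving 4 seats).
Remainders in descending order: P4 0.936, P3 0.582, P6 0.541, P1 0.454, P2 0.446, P7 0.371, P8 0.344, P5 0.327.
The surplus seats go to P4, P3, P6, P1.
P6 receives 10.

10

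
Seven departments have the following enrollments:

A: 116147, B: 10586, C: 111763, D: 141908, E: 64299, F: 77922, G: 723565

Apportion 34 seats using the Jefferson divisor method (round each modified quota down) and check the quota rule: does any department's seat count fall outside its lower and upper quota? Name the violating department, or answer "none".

Standard quotas: A 3.169, B 0.289, C 3.049, D 3.872, E 1.754, F 2.126, G 19.741.
Jefferson allocation: A 3, B 0, C 3, D 4, E 1, F 2, G 21.
G has quota 19.741 (lower 19, upper 20) but receives 21 — outside the quota interval.

G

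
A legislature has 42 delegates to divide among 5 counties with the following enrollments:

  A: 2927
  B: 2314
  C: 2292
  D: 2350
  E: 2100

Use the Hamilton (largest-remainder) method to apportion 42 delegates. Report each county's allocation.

Standard divisor: 11983 ÷ 42 ≈ 285.31.
Standard quotas: A 10.259, B 8.110, C 8.033, D 8.237, E 7.360.
Lower quotas: A 10, B 8, C 8, D 8, E 7 (sum 41, leaving 1 seat).
Remainders in descending order: E 0.360, A 0.259, D 0.237, B 0.110, C 0.033.
The surplus seat goes to E.

A: 10, B: 8, C: 8, D: 8, E: 8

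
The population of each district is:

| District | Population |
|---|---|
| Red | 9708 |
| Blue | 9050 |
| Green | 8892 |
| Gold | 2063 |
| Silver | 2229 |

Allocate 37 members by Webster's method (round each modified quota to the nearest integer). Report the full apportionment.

Standard divisor 31942/37 ≈ 863.297; standard quotas: Red 11.245, Blue 10.483, Green 10.300, Gold 2.390, Silver 2.582.
Rounding to the nearest integer gives 11, 10, 10, 2, 3 = 36 seats, so the divisor must be adjusted.
With modified divisor 850: modified quotas Red 11.421, Blue 10.647, Green 10.461, Gold 2.427, Silver 2.622.
Rounding to the nearest integer: Red 11, Blue 11, Green 10, Gold 2, Silver 3 (total 37).

Red: 11, Blue: 11, Green: 10, Gold: 2, Silver: 3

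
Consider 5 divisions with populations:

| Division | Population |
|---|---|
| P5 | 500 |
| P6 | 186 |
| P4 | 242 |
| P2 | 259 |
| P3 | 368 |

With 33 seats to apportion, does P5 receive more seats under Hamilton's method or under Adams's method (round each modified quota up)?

Hamilton: P5 11, P6 4, P4 5, P2 5, P3 8.
Adams: P5 10, P6 4, P4 5, P2 6, P3 8.
P5 gets 11 under Hamilton and 10 under Adams.

Hamilton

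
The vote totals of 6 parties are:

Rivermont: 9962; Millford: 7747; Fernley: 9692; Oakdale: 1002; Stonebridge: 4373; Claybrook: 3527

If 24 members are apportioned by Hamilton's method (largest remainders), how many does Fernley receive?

The standard divisor is 36303/24 ≈ 1512.625.
Standard quotas: Rivermont 6.5859, Millford 5.1216, Fernley 6.4074, Oakdale 0.6624, Stonebridge 2.8910, Claybrook 2.3317.
Lower quotas: Rivermont 6, Millford 5, Fernley 6, Oakdale 0, Stonebridge 2, Claybrook 2 (sum 21, leaving 3 seats).
Remainders in descending order: Stonebridge 0.8910, Oakdale 0.6624, Rivermont 0.5859, Fernley 0.4074, Claybrook 0.3317, Millford 0.1216.
The surplus seats go to Stonebridge, Oakdale, Rivermont.
Fernley receives 6.

6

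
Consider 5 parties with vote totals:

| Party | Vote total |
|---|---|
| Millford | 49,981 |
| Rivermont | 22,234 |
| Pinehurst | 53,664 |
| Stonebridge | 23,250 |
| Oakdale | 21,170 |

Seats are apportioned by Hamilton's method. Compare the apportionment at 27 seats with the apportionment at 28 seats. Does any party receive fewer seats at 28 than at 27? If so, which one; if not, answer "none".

none

At 27 seats: Millford 8, Rivermont 4, Pinehurst 8, Stonebridge 4, Oakdale 3.
At 28 seats: Millford 8, Rivermont 4, Pinehurst 9, Stonebridge 4, Oakdale 3.
No party's allocation decreased.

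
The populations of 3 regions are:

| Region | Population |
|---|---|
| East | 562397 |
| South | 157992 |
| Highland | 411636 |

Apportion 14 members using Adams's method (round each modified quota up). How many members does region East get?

7

Standard divisor 1132025/14 ≈ 80858.929; standard quotas: East 6.955, South 1.954, Highland 5.091.
Rounding up gives 7, 2, 6 = 15 seats, so the divisor must be adjusted.
With modified divisor 88000: modified quotas East 6.391, South 1.795, Highland 4.678.
Rounding up: East 7, South 2, Highland 5 (total 14).
East receives 7.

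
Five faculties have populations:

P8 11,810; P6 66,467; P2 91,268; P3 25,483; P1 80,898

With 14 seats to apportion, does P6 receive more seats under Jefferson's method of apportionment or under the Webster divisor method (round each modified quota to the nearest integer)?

Jefferson: P8 0, P6 4, P2 5, P3 1, P1 4.
Webster: P8 1, P6 3, P2 5, P3 1, P1 4.
P6 gets 4 under Jefferson and 3 under Webster.

Jefferson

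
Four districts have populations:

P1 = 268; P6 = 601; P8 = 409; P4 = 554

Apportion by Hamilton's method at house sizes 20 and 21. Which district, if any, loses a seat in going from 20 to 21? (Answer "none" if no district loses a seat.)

none

At 20 seats: P1 3, P6 7, P8 4, P4 6.
At 21 seats: P1 3, P6 7, P8 5, P4 6.
No district's allocation decreased.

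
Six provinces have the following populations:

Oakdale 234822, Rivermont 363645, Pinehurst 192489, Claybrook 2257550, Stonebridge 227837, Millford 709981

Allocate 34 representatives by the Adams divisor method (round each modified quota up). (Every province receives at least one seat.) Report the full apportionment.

Oakdale 2, Rivermont 3, Pinehurst 2, Claybrook 19, Stonebridge 2, Millford 6

Standard divisor 3986324/34 ≈ 117244.824; standard quotas: Oakdale 2.003, Rivermont 3.102, Pinehurst 1.642, Claybrook 19.255, Stonebridge 1.943, Millford 6.056.
Rounding up gives 3, 4, 2, 20, 2, 7 = 38 seats, so the divisor must be adjusted.
With modified divisor 123300: modified quotas Oakdale 1.904, Rivermont 2.949, Pinehurst 1.561, Claybrook 18.309, Stonebridge 1.848, Millford 5.758.
Rounding up: Oakdale 2, Rivermont 3, Pinehurst 2, Claybrook 19, Stonebridge 2, Millford 6 (total 34).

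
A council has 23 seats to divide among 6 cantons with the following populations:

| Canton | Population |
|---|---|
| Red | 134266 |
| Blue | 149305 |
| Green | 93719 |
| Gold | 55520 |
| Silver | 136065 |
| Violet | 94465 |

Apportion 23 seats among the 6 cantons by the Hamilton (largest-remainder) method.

Red 5, Blue 5, Green 3, Gold 2, Silver 5, Violet 3

Standard divisor: 663340 ÷ 23 ≈ 28840.87.
Standard quotas: Red 4.6554, Blue 5.1769, Green 3.2495, Gold 1.9250, Silver 4.7178, Violet 3.2754.
Lower quotas: Red 4, Blue 5, Green 3, Gold 1, Silver 4, Violet 3 (sum 20, leaving 3 seats).
Remainders in descending order: Gold 0.9250, Silver 0.7178, Red 0.6554, Violet 0.2754, Green 0.2495, Blue 0.1769.
The surplus seats go to Gold, Silver, Red.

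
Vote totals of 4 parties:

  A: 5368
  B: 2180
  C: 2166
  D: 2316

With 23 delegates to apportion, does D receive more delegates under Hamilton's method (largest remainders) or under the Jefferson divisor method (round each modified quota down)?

Hamilton: A 10, B 4, C 4, D 5.
Jefferson: A 11, B 4, C 4, D 4.
D gets 5 under Hamilton and 4 under Jefferson.

Hamilton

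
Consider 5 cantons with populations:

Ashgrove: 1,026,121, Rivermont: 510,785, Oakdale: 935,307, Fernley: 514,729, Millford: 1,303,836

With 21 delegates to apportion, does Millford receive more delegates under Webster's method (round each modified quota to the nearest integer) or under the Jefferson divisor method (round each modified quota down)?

Webster: Ashgrove 5, Rivermont 2, Oakdale 5, Fernley 3, Millford 6.
Jefferson: Ashgrove 5, Rivermont 2, Oakdale 5, Fernley 2, Millford 7.
Millford gets 6 under Webster and 7 under Jefferson.

Jefferson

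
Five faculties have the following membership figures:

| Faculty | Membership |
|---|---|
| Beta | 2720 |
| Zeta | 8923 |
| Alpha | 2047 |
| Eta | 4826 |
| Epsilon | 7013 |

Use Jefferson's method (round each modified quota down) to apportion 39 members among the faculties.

Beta=4, Zeta=14, Alpha=3, Eta=7, Epsilon=11

Standard divisor 25529/39 ≈ 654.59; standard quotas: Beta 4.155, Zeta 13.631, Alpha 3.127, Eta 7.373, Epsilon 10.714.
Rounding down gives 4, 13, 3, 7, 10 = 37 seats, so the divisor must be adjusted.
With modified divisor 620: modified quotas Beta 4.387, Zeta 14.392, Alpha 3.302, Eta 7.784, Epsilon 11.311.
Rounding down: Beta 4, Zeta 14, Alpha 3, Eta 7, Epsilon 11 (total 39).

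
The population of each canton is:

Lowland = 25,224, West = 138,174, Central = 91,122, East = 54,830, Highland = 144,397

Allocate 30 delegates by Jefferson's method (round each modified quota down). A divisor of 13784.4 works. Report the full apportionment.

With modified divisor 13784.4: modified quotas Lowland 1.830, West 10.024, Central 6.611, East 3.978, Highland 10.475.
Rounding down: Lowland 1, West 10, Central 6, East 3, Highland 10 (total 30).

Lowland: 1, West: 10, Central: 6, East: 3, Highland: 10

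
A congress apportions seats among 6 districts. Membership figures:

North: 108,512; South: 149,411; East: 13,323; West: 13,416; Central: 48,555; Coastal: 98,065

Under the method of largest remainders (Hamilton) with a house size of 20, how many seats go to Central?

2

The standard divisor is 431282/20 ≈ 21564.1.
Standard quotas: North 5.0321, South 6.9287, East 0.6178, West 0.6221, Central 2.2517, Coastal 4.5476.
Lower quotas: North 5, South 6, East 0, West 0, Central 2, Coastal 4 (sum 17, leaving 3 seats).
Remainders in descending order: South 0.9287, West 0.6221, East 0.6178, Coastal 0.5476, Central 0.2517, North 0.0321.
Largest remainders: South, West, East receive the extra seats.
Central receives 2.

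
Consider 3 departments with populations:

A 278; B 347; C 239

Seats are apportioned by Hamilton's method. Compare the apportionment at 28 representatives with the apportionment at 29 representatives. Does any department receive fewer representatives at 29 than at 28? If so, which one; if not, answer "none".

At 28 seats: A 9, B 11, C 8.
At 29 seats: A 9, B 12, C 8.
No department's allocation decreased.

none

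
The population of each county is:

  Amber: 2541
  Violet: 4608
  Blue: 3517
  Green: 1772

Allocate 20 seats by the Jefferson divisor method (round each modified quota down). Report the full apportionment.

Amber 4, Violet 7, Blue 6, Green 3

Standard divisor 12438/20 ≈ 621.9; standard quotas: Amber 4.086, Violet 7.410, Blue 5.655, Green 2.849.
Rounding down gives 4, 7, 5, 2 = 18 seats, so the divisor must be adjusted.
With modified divisor 580: modified quotas Amber 4.381, Violet 7.945, Blue 6.064, Green 3.055.
Rounding down: Amber 4, Violet 7, Blue 6, Green 3 (total 20).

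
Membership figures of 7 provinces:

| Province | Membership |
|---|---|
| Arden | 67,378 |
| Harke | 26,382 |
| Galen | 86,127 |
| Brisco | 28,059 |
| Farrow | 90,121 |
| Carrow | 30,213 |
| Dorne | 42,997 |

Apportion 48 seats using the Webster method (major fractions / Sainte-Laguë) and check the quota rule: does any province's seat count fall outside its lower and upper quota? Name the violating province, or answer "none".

Standard quotas: Arden 8.711, Harke 3.411, Galen 11.135, Brisco 3.628, Farrow 11.651, Carrow 3.906, Dorne 5.559.
Webster allocation: Arden 9, Harke 3, Galen 11, Brisco 4, Farrow 12, Carrow 4, Dorne 5.
Every allocation lies between the lower and upper quota.

none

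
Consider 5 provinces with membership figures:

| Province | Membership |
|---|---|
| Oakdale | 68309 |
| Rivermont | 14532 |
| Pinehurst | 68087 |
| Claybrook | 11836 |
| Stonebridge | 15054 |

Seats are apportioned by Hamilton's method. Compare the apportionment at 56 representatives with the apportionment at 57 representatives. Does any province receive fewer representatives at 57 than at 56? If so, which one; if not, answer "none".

Rivermont

At 56 seats: Oakdale 21, Rivermont 5, Pinehurst 21, Claybrook 4, Stonebridge 5.
At 57 seats: Oakdale 22, Rivermont 4, Pinehurst 22, Claybrook 4, Stonebridge 5.
Rivermont drops from 5 to 4.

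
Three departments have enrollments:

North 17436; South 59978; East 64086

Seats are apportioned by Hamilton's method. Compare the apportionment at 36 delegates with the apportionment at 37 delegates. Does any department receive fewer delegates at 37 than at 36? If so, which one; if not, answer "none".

North

At 36 seats: North 5, South 15, East 16.
At 37 seats: North 4, South 16, East 17.
North drops from 5 to 4.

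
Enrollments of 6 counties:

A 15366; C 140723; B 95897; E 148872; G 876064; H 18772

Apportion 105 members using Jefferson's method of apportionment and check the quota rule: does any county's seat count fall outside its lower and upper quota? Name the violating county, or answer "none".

G

Standard quotas: A 1.245, C 11.404, B 7.771, E 12.064, G 70.994, H 1.521.
Jefferson allocation: A 1, C 11, B 7, E 12, G 73, H 1.
G has quota 70.994 (lower 70, upper 71) but receives 73 — outside the quota interval.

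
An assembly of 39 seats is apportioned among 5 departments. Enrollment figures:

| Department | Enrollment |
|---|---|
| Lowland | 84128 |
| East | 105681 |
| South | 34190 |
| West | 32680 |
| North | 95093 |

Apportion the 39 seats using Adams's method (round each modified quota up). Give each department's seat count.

Standard divisor 351772/39 ≈ 9019.795; standard quotas: Lowland 9.327, East 11.717, South 3.791, West 3.623, North 10.543.
Rounding up gives 10, 12, 4, 4, 11 = 41 seats, so the divisor must be adjusted.
With modified divisor 9560: modified quotas Lowland 8.800, East 11.054, South 3.576, West 3.418, North 9.947.
Rounding up: Lowland 9, East 12, South 4, West 4, North 10 (total 39).

Lowland 9; East 12; South 4; West 4; North 10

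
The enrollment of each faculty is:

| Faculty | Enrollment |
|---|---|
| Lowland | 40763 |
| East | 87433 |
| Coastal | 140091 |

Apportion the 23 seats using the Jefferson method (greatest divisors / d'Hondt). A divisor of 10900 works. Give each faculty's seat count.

Lowland 3; East 8; Coastal 12

With modified divisor 10900: modified quotas Lowland 3.740, East 8.021, Coastal 12.852.
Rounding down: Lowland 3, East 8, Coastal 12 (total 23).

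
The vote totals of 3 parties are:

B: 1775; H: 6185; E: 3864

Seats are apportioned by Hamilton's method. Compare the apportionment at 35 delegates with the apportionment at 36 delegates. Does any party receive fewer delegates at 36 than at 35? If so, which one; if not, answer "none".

At 35 seats: B 5, H 18, E 12.
At 36 seats: B 5, H 19, E 12.
No party's allocation decreased.

none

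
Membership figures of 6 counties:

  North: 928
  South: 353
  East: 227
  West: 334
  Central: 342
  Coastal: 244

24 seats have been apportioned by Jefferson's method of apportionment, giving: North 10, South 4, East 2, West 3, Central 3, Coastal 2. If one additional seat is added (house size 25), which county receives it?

Priority for the next seat is population ÷ (current seats + 1).
Priorities: North 84.364, South 70.600, East 75.667, West 83.500, Central 85.500, Coastal 81.333.
Highest priority: Central.

Central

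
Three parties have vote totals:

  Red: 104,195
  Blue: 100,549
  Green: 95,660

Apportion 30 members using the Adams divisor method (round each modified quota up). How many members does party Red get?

Standard divisor 300404/30 ≈ 10013.467; standard quotas: Red 10.405, Blue 10.041, Green 9.553.
Rounding up gives 11, 11, 10 = 32 seats, so the divisor must be adjusted.
With modified divisor 10500: modified quotas Red 9.923, Blue 9.576, Green 9.110.
Rounding up: Red 10, Blue 10, Green 10 (total 30).
Red receives 10.

10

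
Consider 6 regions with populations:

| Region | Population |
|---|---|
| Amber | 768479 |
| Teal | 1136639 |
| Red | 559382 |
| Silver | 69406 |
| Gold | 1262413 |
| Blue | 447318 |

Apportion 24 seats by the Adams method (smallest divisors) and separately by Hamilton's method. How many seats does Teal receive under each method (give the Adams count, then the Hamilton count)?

6 and 7

Adams: Amber 4, Teal 6, Red 3, Silver 1, Gold 7, Blue 3.
Hamilton: Amber 4, Teal 7, Red 3, Silver 0, Gold 7, Blue 3.
Teal gets 6 under Adams and 7 under Hamilton.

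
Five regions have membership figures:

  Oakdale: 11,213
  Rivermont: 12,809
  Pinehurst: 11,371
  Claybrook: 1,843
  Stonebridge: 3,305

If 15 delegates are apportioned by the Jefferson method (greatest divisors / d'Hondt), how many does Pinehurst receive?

Standard divisor 40541/15 ≈ 2702.733; standard quotas: Oakdale 4.149, Rivermont 4.739, Pinehurst 4.207, Claybrook 0.682, Stonebridge 1.223.
Rounding down gives 4, 4, 4, 0, 1 = 13 seats, so the divisor must be adjusted.
With modified divisor 2260: modified quotas Oakdale 4.962, Rivermont 5.668, Pinehurst 5.031, Claybrook 0.815, Stonebridge 1.462.
Rounding down: Oakdale 4, Rivermont 5, Pinehurst 5, Claybrook 0, Stonebridge 1 (total 15).
Pinehurst receives 5.

5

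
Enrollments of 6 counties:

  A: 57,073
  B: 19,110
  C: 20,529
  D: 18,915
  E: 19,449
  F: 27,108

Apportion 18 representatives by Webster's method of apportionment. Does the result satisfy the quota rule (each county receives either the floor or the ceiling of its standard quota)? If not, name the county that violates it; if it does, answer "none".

Standard quotas: A 6.334, B 2.121, C 2.278, D 2.099, E 2.159, F 3.009.
Webster allocation: A 7, B 2, C 2, D 2, E 2, F 3.
Every allocation lies between the lower and upper quota.

none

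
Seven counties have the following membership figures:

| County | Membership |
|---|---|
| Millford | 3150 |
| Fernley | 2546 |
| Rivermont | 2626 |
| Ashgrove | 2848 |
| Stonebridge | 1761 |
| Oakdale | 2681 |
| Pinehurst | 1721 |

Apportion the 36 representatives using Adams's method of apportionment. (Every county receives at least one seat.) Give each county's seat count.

Millford 6, Fernley 5, Rivermont 5, Ashgrove 6, Stonebridge 4, Oakdale 6, Pinehurst 4

Standard divisor 17333/36 ≈ 481.472; standard quotas: Millford 6.542, Fernley 5.288, Rivermont 5.454, Ashgrove 5.915, Stonebridge 3.658, Oakdale 5.568, Pinehurst 3.574.
Rounding up gives 7, 6, 6, 6, 4, 6, 4 = 39 seats, so the divisor must be adjusted.
With modified divisor 530: modified quotas Millford 5.943, Fernley 4.804, Rivermont 4.955, Ashgrove 5.374, Stonebridge 3.323, Oakdale 5.058, Pinehurst 3.247.
Rounding up: Millford 6, Fernley 5, Rivermont 5, Ashgrove 6, Stonebridge 4, Oakdale 6, Pinehurst 4 (total 36).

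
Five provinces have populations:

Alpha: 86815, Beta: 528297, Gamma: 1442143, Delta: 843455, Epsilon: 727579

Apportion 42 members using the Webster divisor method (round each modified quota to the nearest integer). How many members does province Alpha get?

Standard divisor 3628289/42 ≈ 86387.833; standard quotas: Alpha 1.005, Beta 6.115, Gamma 16.694, Delta 9.764, Epsilon 8.422.
Rounding to the nearest integer gives Alpha 1, Beta 6, Gamma 17, Delta 10, Epsilon 8 — total 42, matching the house size, so no adjustment is needed.
Alpha receives 1.

1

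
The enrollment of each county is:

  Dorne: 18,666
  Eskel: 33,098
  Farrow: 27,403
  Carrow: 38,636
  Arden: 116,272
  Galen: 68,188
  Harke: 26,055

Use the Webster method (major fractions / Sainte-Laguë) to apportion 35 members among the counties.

Standard divisor 328318/35 ≈ 9380.514; standard quotas: Dorne 1.990, Eskel 3.528, Farrow 2.921, Carrow 4.119, Arden 12.395, Galen 7.269, Harke 2.778.
Rounding to the nearest integer gives Dorne 2, Eskel 4, Farrow 3, Carrow 4, Arden 12, Galen 7, Harke 3 — total 35, matching the house size, so no adjustment is needed.

Dorne 2; Eskel 4; Farrow 3; Carrow 4; Arden 12; Galen 7; Harke 3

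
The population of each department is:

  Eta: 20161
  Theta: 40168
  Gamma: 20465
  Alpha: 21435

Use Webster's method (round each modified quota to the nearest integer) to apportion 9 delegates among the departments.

Standard divisor 102229/9 ≈ 11358.778; standard quotas: Eta 1.775, Theta 3.536, Gamma 1.802, Alpha 1.887.
Rounding to the nearest integer gives 2, 4, 2, 2 = 10 seats, so the divisor must be adjusted.
With modified divisor 12500: modified quotas Eta 1.613, Theta 3.213, Gamma 1.637, Alpha 1.715.
Rounding to the nearest integer: Eta 2, Theta 3, Gamma 2, Alpha 2 (total 9).

Eta: 2, Theta: 3, Gamma: 2, Alpha: 2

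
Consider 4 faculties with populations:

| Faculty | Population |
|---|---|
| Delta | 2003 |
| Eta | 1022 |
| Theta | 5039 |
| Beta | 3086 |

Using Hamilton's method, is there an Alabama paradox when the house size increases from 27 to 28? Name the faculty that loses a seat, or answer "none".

Eta

At 27 seats: Delta 5, Eta 3, Theta 12, Beta 7.
At 28 seats: Delta 5, Eta 2, Theta 13, Beta 8.
Eta drops from 3 to 2.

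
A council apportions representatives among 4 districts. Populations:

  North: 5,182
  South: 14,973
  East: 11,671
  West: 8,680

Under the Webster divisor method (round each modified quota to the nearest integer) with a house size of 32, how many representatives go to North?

Standard divisor 40506/32 ≈ 1265.812; standard quotas: North 4.094, South 11.829, East 9.220, West 6.857.
Rounding to the nearest integer gives North 4, South 12, East 9, West 7 — total 32, matching the house size, so no adjustment is needed.
North receives 4.

4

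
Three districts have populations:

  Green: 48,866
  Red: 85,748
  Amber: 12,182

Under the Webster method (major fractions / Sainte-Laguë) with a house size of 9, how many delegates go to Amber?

Standard divisor 146796/9 ≈ 16310.667; standard quotas: Green 2.996, Red 5.257, Amber 0.747.
Rounding to the nearest integer gives Green 3, Red 5, Amber 1 — total 9, matching the house size, so no adjustment is needed.
Amber receives 1.

1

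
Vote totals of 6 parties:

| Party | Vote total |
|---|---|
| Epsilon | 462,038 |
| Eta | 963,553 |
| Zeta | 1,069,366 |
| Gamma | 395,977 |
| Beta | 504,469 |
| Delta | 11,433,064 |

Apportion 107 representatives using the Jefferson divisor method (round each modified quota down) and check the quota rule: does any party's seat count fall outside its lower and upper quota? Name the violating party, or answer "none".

Delta

Standard quotas: Epsilon 3.334, Eta 6.953, Zeta 7.716, Gamma 2.857, Beta 3.640, Delta 82.499.
Jefferson allocation: Epsilon 3, Eta 7, Zeta 7, Gamma 2, Beta 3, Delta 85.
Delta has quota 82.499 (lower 82, upper 83) but receives 85 — outside the quota interval.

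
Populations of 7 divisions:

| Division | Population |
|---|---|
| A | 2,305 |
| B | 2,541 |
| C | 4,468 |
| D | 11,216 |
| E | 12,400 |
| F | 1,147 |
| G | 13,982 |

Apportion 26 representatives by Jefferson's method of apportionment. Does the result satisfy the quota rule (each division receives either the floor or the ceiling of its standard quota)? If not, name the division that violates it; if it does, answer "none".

none

Standard quotas: A 1.247, B 1.375, C 2.417, D 6.068, E 6.708, F 0.621, G 7.564.
Jefferson allocation: A 1, B 1, C 2, D 7, E 7, F 0, G 8.
Every allocation lies between the lower and upper quota.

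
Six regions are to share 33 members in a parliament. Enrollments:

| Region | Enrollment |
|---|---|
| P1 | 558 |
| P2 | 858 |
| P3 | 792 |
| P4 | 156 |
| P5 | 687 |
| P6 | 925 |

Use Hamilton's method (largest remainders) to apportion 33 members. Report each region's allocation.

Standard divisor: 3976 ÷ 33 ≈ 120.485.
Standard quotas: P1 4.631, P2 7.121, P3 6.573, P4 1.295, P5 5.702, P6 7.677.
Lower quotas: P1 4, P2 7, P3 6, P4 1, P5 5, P6 7 (sum 30, leaving 3 seats).
Remainders in descending order: P5 0.702, P6 0.677, P1 0.631, P3 0.573, P4 0.295, P2 0.121.
The surplus seats go to P5, P6, P1.

P1: 5; P2: 7; P3: 6; P4: 1; P5: 6; P6: 8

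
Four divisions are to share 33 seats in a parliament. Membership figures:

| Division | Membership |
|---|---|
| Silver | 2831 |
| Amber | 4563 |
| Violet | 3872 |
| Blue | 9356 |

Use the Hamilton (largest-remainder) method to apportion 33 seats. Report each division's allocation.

Silver 5, Amber 7, Violet 6, Blue 15

Total 20622; standard divisor 20622/33 ≈ 624.909.
Standard quotas: Silver 4.5303, Amber 7.3019, Violet 6.1961, Blue 14.9718.
Lower quotas: Silver 4, Amber 7, Violet 6, Blue 14 (sum 31, leaving 2 seats).
Remainders in descending order: Blue 0.9718, Silver 0.5303, Amber 0.3019, Violet 0.1961.
Largest remainders: Blue, Silver receive the extra seats.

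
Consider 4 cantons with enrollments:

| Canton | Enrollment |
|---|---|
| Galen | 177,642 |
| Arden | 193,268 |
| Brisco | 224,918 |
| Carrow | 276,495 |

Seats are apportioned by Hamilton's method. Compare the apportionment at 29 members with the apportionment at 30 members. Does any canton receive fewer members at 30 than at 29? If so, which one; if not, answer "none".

At 29 seats: Galen 6, Arden 6, Brisco 8, Carrow 9.
At 30 seats: Galen 6, Arden 7, Brisco 8, Carrow 9.
No canton's allocation decreased.

none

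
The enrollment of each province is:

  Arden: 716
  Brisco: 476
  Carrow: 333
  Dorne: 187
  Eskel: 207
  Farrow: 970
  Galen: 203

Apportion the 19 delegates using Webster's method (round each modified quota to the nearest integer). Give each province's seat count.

Arden 5, Brisco 3, Carrow 2, Dorne 1, Eskel 1, Farrow 6, Galen 1

Standard divisor 3092/19 ≈ 162.737; standard quotas: Arden 4.400, Brisco 2.925, Carrow 2.046, Dorne 1.149, Eskel 1.272, Farrow 5.961, Galen 1.247.
Rounding to the nearest integer gives 4, 3, 2, 1, 1, 6, 1 = 18 seats, so the divisor must be adjusted.
With modified divisor 150: modified quotas Arden 4.773, Brisco 3.173, Carrow 2.220, Dorne 1.247, Eskel 1.380, Farrow 6.467, Galen 1.353.
Rounding to the nearest integer: Arden 5, Brisco 3, Carrow 2, Dorne 1, Eskel 1, Farrow 6, Galen 1 (total 19).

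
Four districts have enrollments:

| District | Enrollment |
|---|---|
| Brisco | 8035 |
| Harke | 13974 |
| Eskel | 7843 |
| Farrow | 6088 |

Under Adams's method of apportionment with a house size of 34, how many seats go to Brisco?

8

Standard divisor 35940/34 ≈ 1057.059; standard quotas: Brisco 7.601, Harke 13.220, Eskel 7.420, Farrow 5.759.
Rounding up gives 8, 14, 8, 6 = 36 seats, so the divisor must be adjusted.
With modified divisor 1130: modified quotas Brisco 7.111, Harke 12.366, Eskel 6.941, Farrow 5.388.
Rounding up: Brisco 8, Harke 13, Eskel 7, Farrow 6 (total 34).
Brisco receives 8.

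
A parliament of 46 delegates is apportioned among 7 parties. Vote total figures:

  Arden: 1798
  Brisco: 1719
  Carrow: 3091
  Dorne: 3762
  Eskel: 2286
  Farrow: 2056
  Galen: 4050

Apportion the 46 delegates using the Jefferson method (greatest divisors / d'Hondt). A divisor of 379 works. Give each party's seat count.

Arden=4, Brisco=4, Carrow=8, Dorne=9, Eskel=6, Farrow=5, Galen=10

With modified divisor 379: modified quotas Arden 4.744, Brisco 4.536, Carrow 8.156, Dorne 9.926, Eskel 6.032, Farrow 5.425, Galen 10.686.
Rounding down: Arden 4, Brisco 4, Carrow 8, Dorne 9, Eskel 6, Farrow 5, Galen 10 (total 46).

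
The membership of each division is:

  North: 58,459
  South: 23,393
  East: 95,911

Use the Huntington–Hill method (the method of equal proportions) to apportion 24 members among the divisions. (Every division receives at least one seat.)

With divisor 7394: modified quotas North 7.906, South 3.164, East 12.971.
Geometric-mean thresholds: North √(7·8)=7.483, South √(3·4)=3.464, East √(12·13)=12.490.
Each quota rounded against its threshold gives North 8, South 3, East 13 (total 24).

North: 8; South: 3; East: 13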